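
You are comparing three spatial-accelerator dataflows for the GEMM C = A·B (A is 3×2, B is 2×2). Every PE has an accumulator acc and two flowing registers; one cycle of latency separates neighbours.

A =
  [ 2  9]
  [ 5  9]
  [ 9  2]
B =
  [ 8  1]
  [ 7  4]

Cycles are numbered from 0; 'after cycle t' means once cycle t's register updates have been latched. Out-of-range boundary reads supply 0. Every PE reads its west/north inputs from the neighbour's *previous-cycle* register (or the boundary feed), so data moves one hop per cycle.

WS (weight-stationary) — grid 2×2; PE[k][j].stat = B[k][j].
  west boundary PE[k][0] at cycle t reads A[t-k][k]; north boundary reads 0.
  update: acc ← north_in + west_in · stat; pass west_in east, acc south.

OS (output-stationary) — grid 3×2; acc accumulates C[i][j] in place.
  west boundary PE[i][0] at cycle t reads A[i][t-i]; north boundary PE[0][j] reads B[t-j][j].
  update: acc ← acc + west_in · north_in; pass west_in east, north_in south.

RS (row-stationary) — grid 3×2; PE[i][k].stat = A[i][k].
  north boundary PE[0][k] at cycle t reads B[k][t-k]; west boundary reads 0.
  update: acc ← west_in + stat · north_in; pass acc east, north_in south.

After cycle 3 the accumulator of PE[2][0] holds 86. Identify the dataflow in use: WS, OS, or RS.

dataflow = OS

— WS: 2×2 array has no PE[2][0].
OS (3×2 grid), PE[2][0]:
  [0] (2,0) acc=0 (h:0 v:0)
  [1] (2,0) acc=0 (h:0 v:0)
  [2] (2,0) acc=72 (h:9 v:8)
  [3] (2,0) acc=86 (h:2 v:7)
RS (3×2 grid), PE[2][0]:
  [0] (2,0) acc=0 (h:0 v:0)
  [1] (2,0) acc=0 (h:0 v:0)
  [2] (2,0) acc=72 (h:72 v:8)
  [3] (2,0) acc=9 (h:9 v:1)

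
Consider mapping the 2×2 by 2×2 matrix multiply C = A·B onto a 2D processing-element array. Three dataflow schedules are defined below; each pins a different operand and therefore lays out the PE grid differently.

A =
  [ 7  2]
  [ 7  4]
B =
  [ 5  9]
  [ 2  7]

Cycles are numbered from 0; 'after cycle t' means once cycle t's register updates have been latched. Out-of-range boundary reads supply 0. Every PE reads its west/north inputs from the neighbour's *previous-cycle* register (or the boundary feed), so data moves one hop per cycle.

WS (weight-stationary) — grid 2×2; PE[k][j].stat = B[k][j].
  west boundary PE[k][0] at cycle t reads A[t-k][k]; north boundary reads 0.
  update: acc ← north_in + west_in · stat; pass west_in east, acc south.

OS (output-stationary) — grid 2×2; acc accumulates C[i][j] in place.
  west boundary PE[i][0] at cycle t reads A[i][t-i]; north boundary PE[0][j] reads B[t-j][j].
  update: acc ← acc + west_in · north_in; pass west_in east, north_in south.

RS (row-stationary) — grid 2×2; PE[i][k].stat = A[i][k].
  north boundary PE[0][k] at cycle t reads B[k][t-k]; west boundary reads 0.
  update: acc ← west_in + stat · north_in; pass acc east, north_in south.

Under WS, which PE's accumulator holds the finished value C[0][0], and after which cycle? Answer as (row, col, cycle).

WS — PE[1][0] is where C[0][0] collects:
  @0  [1,0]  acc 0  |  →0  ↓0
  @1  [1,0]  acc 39  |  →2  ↓39

(row, col, cycle) = (1, 0, 1)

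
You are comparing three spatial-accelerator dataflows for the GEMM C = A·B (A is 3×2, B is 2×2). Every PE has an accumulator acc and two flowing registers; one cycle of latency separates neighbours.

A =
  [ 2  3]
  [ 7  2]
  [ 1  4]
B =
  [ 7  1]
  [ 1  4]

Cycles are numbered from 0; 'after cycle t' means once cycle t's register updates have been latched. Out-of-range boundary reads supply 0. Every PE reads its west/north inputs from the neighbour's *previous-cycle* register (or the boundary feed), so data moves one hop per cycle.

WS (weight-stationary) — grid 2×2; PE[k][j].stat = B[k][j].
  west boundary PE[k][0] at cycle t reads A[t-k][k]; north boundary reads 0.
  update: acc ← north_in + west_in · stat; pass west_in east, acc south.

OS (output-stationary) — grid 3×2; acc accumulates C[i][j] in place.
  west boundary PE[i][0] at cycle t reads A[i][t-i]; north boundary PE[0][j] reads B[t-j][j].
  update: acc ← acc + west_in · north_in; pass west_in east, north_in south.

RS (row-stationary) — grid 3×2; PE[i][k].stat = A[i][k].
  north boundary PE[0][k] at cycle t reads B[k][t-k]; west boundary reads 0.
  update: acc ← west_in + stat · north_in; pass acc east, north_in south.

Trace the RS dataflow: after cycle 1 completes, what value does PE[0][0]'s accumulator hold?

Tracing RS — 3×2 array, target PE[0][0]:
  step 0 · PE0,0: acc=14; fwd→14 fwd↓7
  step 1 · PE0,0: acc=2; fwd→2 fwd↓1

PE[0][0].acc = 2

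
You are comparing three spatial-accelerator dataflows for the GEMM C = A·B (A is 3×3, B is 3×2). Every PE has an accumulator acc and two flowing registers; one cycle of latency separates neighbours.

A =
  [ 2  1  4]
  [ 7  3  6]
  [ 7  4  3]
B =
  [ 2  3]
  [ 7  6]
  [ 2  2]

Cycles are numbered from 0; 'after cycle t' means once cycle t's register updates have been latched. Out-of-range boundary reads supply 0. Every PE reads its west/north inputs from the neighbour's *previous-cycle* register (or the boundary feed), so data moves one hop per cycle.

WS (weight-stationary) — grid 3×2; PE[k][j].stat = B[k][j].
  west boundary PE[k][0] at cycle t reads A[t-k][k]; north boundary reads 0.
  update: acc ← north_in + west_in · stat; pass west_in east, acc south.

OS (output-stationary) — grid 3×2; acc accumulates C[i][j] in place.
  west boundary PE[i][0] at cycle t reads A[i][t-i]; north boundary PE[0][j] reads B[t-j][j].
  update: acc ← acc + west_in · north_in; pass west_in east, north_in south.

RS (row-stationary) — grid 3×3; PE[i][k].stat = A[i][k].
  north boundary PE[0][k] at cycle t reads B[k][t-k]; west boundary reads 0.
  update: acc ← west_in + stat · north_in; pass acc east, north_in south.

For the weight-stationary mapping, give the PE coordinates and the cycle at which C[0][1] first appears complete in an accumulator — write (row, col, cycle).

(row, col, cycle) = (2, 1, 3)

Under WS, C[0][1] lands at PE[2][1]:
  c0 r2c1: 0 / 0 / 0
  c1 r2c1: 0 / 0 / 0
  c2 r2c1: 0 / 0 / 0
  c3 r2c1: 20 / 4 / 20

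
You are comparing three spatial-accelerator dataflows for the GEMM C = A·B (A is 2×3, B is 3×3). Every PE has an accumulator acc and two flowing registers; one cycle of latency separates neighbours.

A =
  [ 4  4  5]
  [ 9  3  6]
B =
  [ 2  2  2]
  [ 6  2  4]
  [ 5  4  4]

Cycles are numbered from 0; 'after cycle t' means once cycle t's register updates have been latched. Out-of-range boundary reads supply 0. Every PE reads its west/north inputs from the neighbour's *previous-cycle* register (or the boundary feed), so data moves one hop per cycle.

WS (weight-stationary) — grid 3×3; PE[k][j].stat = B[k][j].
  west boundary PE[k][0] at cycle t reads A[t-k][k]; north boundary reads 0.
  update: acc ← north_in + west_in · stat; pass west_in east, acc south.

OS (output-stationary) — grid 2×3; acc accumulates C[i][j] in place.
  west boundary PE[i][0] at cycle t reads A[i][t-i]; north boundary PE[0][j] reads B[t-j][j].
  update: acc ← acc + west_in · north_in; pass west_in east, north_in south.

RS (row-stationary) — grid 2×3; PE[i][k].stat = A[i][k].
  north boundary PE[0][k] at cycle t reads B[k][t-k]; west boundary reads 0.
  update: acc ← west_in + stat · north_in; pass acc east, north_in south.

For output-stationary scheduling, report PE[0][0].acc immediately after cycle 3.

OS (2×3). Following PE[0][0] plus its west/north inputs:
  step 0 · PE0,0: acc=8; fwd→4 fwd↓2
  step 1 · PE0,0: acc=32; fwd→4 fwd↓6
  step 2 · PE0,0: acc=57; fwd→5 fwd↓5
  step 3 · PE0,0: acc=57; fwd→0 fwd↓0

PE[0][0].acc = 57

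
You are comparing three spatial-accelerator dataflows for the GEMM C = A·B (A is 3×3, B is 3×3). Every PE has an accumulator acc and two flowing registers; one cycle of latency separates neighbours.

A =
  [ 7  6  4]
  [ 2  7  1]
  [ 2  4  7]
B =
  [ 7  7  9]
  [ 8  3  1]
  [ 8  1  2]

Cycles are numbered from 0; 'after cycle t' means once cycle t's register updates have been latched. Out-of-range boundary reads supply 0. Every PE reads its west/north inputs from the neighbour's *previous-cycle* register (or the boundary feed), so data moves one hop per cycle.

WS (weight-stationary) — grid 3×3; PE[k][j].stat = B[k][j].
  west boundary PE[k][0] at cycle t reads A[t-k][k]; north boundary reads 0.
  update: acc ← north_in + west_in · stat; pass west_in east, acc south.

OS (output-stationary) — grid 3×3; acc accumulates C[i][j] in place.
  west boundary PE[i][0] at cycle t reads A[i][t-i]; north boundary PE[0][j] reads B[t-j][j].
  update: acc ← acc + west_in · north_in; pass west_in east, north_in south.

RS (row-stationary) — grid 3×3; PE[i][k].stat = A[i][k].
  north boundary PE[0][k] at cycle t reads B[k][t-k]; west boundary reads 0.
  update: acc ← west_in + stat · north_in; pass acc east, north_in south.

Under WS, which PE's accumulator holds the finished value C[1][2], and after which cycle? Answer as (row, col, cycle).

(row, col, cycle) = (2, 2, 5)

WS — PE[2][2] is where C[1][2] collects:
  t=0 PE[2][2]: acc=0 h=0 v=0
  t=1 PE[2][2]: acc=0 h=0 v=0
  t=2 PE[2][2]: acc=0 h=0 v=0
  t=3 PE[2][2]: acc=0 h=0 v=0
  t=4 PE[2][2]: acc=77 h=4 v=77
  t=5 PE[2][2]: acc=27 h=1 v=27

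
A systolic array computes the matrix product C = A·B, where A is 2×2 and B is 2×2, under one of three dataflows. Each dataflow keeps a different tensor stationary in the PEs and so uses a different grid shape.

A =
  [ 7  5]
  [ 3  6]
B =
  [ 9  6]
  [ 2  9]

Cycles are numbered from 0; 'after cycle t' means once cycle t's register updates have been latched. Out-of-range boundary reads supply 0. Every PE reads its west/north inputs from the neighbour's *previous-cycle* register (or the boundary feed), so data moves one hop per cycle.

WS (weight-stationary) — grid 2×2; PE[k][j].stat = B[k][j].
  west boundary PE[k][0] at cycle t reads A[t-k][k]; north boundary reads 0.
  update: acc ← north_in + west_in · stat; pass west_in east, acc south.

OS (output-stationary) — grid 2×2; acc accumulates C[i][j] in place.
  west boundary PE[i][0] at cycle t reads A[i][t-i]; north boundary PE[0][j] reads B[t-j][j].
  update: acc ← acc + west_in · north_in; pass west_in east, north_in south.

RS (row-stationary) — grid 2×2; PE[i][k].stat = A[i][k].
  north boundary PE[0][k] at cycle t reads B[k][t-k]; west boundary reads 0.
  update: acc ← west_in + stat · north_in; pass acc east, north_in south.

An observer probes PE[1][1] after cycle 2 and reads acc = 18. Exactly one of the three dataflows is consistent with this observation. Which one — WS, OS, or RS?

dataflow = OS

WS (2×2 grid), PE[1][1]:
  after 0 — PE[1][1] acc=0, pass-E 0, pass-S 0
  after 1 — PE[1][1] acc=0, pass-E 0, pass-S 0
  after 2 — PE[1][1] acc=87, pass-E 5, pass-S 87
OS (2×2 grid), PE[1][1]:
  after 0 — PE[1][1] acc=0, pass-E 0, pass-S 0
  after 1 — PE[1][1] acc=0, pass-E 0, pass-S 0
  after 2 — PE[1][1] acc=18, pass-E 3, pass-S 6
RS (2×2 grid), PE[1][1]:
  after 0 — PE[1][1] acc=0, pass-E 0, pass-S 0
  after 1 — PE[1][1] acc=0, pass-E 0, pass-S 0
  after 2 — PE[1][1] acc=39, pass-E 39, pass-S 2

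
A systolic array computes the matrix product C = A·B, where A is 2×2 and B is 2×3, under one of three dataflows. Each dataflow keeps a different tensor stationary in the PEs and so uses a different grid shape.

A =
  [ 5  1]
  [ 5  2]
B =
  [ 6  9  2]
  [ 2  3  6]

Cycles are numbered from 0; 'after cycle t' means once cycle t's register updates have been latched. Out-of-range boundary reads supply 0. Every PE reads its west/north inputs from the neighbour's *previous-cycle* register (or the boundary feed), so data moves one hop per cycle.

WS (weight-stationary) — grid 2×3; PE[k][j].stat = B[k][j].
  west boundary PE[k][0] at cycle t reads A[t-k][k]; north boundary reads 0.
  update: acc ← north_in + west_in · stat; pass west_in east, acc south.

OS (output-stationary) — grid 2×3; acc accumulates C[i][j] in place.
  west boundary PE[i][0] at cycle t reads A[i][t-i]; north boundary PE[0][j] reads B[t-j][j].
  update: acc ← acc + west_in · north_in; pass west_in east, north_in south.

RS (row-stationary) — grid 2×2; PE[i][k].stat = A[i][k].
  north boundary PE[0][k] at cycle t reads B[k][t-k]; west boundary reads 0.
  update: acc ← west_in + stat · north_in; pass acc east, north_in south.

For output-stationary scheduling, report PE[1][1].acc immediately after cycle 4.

OS (2×3). Following PE[1][1] plus its west/north inputs:
  cycle 0: PE[0][1] → acc 0, east 0, south 0
  cycle 0: PE[1][0] → acc 0, east 0, south 0
  cycle 0: PE[1][1] → acc 0, east 0, south 0
  cycle 1: PE[0][1] → acc 45, east 5, south 9
  cycle 1: PE[1][0] → acc 30, east 5, south 6
  cycle 1: PE[1][1] → acc 0, east 0, south 0
  cycle 2: PE[0][1] → acc 48, east 1, south 3
  cycle 2: PE[1][0] → acc 34, east 2, south 2
  cycle 2: PE[1][1] → acc 45, east 5, south 9
  cycle 3: PE[0][1] → acc 48, east 0, south 0
  cycle 3: PE[1][0] → acc 34, east 0, south 0
  cycle 3: PE[1][1] → acc 51, east 2, south 3
  cycle 4: PE[0][1] → acc 48, east 0, south 0
  cycle 4: PE[1][0] → acc 34, east 0, south 0
  cycle 4: PE[1][1] → acc 51, east 0, south 0

PE[1][1].acc = 51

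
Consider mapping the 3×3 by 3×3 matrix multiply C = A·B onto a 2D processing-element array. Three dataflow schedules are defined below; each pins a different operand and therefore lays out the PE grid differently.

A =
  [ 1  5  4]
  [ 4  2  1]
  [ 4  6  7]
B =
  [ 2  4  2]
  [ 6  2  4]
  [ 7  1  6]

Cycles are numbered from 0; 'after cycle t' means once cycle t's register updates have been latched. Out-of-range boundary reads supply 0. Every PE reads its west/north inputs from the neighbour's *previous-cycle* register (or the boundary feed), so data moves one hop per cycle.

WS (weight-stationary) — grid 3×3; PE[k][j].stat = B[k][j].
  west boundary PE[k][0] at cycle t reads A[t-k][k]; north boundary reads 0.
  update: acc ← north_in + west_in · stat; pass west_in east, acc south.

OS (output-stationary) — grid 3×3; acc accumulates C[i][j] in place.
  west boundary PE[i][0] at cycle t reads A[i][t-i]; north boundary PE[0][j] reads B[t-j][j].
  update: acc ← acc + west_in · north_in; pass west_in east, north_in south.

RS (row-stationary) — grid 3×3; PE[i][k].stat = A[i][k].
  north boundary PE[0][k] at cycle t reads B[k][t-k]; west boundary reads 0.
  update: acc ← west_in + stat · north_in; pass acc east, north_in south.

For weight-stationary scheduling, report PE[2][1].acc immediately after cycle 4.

WS (3×3). Following PE[2][1] plus its west/north inputs:
  c0 r1c1: 0 / 0 / 0
  c0 r2c0: 0 / 0 / 0
  c0 r2c1: 0 / 0 / 0
  c1 r1c1: 0 / 0 / 0
  c1 r2c0: 0 / 0 / 0
  c1 r2c1: 0 / 0 / 0
  c2 r1c1: 14 / 5 / 14
  c2 r2c0: 60 / 4 / 60
  c2 r2c1: 0 / 0 / 0
  c3 r1c1: 20 / 2 / 20
  c3 r2c0: 27 / 1 / 27
  c3 r2c1: 18 / 4 / 18
  c4 r1c1: 28 / 6 / 28
  c4 r2c0: 93 / 7 / 93
  c4 r2c1: 21 / 1 / 21

PE[2][1].acc = 21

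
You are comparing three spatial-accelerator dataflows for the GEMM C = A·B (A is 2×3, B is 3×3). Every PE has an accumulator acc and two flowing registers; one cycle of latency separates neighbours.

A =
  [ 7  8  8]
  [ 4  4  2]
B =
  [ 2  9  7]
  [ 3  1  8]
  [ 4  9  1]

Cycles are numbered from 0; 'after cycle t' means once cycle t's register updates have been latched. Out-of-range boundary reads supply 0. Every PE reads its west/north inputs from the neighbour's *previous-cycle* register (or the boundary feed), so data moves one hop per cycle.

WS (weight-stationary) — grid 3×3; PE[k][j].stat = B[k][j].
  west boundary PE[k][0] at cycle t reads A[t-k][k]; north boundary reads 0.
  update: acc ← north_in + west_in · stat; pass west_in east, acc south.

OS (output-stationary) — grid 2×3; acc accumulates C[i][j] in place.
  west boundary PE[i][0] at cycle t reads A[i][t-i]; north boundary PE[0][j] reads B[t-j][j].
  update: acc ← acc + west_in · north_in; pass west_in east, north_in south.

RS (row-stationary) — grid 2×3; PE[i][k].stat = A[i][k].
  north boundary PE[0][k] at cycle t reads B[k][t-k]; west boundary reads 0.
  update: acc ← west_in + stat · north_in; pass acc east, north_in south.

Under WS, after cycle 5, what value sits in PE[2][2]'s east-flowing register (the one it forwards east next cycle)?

register = 2

WS (3×3). Following PE[2][2] plus its west/north inputs:
  @0  [1,2]  acc 0  |  →0  ↓0
  @0  [2,1]  acc 0  |  →0  ↓0
  @0  [2,2]  acc 0  |  →0  ↓0
  @1  [1,2]  acc 0  |  →0  ↓0
  @1  [2,1]  acc 0  |  →0  ↓0
  @1  [2,2]  acc 0  |  →0  ↓0
  @2  [1,2]  acc 0  |  →0  ↓0
  @2  [2,1]  acc 0  |  →0  ↓0
  @2  [2,2]  acc 0  |  →0  ↓0
  @3  [1,2]  acc 113  |  →8  ↓113
  @3  [2,1]  acc 143  |  →8  ↓143
  @3  [2,2]  acc 0  |  →0  ↓0
  @4  [1,2]  acc 60  |  →4  ↓60
  @4  [2,1]  acc 58  |  →2  ↓58
  @4  [2,2]  acc 121  |  →8  ↓121
  @5  [1,2]  acc 0  |  →0  ↓0
  @5  [2,1]  acc 0  |  →0  ↓0
  @5  [2,2]  acc 62  |  →2  ↓62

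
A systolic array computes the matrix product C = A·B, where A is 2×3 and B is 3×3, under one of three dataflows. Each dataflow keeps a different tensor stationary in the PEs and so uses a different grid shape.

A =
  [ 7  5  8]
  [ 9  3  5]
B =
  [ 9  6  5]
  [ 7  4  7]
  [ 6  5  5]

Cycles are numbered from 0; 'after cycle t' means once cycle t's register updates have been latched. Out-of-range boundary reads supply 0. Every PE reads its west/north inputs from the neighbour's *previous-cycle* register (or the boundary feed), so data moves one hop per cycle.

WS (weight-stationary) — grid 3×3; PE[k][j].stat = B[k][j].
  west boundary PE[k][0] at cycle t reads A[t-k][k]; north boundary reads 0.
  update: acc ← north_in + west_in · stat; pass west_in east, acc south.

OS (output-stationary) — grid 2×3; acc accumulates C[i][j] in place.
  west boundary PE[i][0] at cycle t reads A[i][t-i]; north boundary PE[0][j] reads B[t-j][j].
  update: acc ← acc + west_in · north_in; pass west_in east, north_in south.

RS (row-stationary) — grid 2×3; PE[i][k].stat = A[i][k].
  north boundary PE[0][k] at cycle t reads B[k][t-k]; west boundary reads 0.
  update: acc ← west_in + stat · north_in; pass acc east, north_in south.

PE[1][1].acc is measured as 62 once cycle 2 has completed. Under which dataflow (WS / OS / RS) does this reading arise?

WS (3×3 grid), PE[1][1]:
  step 0 · PE1,1: acc=0; fwd→0 fwd↓0
  step 1 · PE1,1: acc=0; fwd→0 fwd↓0
  step 2 · PE1,1: acc=62; fwd→5 fwd↓62
OS (2×3 grid), PE[1][1]:
  step 0 · PE1,1: acc=0; fwd→0 fwd↓0
  step 1 · PE1,1: acc=0; fwd→0 fwd↓0
  step 2 · PE1,1: acc=54; fwd→9 fwd↓6
RS (2×3 grid), PE[1][1]:
  step 0 · PE1,1: acc=0; fwd→0 fwd↓0
  step 1 · PE1,1: acc=0; fwd→0 fwd↓0
  step 2 · PE1,1: acc=102; fwd→102 fwd↓7

dataflow = WS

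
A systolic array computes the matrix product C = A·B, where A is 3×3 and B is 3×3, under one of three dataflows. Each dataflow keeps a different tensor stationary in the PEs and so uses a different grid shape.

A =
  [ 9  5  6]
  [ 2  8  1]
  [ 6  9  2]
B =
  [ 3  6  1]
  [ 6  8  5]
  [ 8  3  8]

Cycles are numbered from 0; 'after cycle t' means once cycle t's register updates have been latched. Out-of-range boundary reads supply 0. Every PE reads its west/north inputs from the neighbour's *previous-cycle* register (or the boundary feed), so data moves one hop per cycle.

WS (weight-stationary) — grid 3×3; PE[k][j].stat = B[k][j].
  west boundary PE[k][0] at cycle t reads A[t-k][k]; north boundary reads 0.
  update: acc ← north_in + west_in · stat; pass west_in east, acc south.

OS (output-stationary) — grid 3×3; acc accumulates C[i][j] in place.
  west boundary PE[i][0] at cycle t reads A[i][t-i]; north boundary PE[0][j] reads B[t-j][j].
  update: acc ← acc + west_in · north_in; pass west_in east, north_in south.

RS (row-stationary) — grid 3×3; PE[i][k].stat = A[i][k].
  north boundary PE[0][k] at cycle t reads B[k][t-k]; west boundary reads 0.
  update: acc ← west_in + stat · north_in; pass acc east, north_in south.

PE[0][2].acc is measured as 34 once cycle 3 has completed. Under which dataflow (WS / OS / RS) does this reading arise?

dataflow = OS

— WS: 3×3; PE[0][2] trace:
  0: (0,2).acc=0  regs=<0,0>
  1: (0,2).acc=0  regs=<0,0>
  2: (0,2).acc=9  regs=<9,9>
  3: (0,2).acc=2  regs=<2,2>
— OS: 3×3; PE[0][2] trace:
  0: (0,2).acc=0  regs=<0,0>
  1: (0,2).acc=0  regs=<0,0>
  2: (0,2).acc=9  regs=<9,1>
  3: (0,2).acc=34  regs=<5,5>
— RS: 3×3; PE[0][2] trace:
  0: (0,2).acc=0  regs=<0,0>
  1: (0,2).acc=0  regs=<0,0>
  2: (0,2).acc=105  regs=<105,8>
  3: (0,2).acc=112  regs=<112,3>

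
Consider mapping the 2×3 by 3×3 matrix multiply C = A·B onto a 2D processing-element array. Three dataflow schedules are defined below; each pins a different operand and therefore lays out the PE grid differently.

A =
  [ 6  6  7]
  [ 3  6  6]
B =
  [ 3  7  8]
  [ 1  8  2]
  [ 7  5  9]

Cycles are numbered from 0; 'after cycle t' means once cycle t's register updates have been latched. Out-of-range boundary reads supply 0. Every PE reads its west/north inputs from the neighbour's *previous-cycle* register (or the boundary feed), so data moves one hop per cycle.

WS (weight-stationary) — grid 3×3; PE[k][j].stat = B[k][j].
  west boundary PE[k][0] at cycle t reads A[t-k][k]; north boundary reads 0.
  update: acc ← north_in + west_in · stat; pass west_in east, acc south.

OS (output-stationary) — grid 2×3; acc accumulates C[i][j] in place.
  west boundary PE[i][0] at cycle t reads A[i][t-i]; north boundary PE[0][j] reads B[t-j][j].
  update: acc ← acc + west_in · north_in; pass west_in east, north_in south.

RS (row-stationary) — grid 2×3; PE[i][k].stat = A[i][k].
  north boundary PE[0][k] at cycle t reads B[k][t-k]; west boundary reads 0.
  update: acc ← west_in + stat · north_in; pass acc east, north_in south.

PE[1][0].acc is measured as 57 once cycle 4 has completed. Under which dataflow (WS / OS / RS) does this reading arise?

dataflow = OS

Under WS (3×3), PE[1][0]:
  [0] (1,0) acc=0 (h:0 v:0)
  [1] (1,0) acc=24 (h:6 v:24)
  [2] (1,0) acc=15 (h:6 v:15)
  [3] (1,0) acc=0 (h:0 v:0)
  [4] (1,0) acc=0 (h:0 v:0)
Under OS (2×3), PE[1][0]:
  [0] (1,0) acc=0 (h:0 v:0)
  [1] (1,0) acc=9 (h:3 v:3)
  [2] (1,0) acc=15 (h:6 v:1)
  [3] (1,0) acc=57 (h:6 v:7)
  [4] (1,0) acc=57 (h:0 v:0)
Under RS (2×3), PE[1][0]:
  [0] (1,0) acc=0 (h:0 v:0)
  [1] (1,0) acc=9 (h:9 v:3)
  [2] (1,0) acc=21 (h:21 v:7)
  [3] (1,0) acc=24 (h:24 v:8)
  [4] (1,0) acc=0 (h:0 v:0)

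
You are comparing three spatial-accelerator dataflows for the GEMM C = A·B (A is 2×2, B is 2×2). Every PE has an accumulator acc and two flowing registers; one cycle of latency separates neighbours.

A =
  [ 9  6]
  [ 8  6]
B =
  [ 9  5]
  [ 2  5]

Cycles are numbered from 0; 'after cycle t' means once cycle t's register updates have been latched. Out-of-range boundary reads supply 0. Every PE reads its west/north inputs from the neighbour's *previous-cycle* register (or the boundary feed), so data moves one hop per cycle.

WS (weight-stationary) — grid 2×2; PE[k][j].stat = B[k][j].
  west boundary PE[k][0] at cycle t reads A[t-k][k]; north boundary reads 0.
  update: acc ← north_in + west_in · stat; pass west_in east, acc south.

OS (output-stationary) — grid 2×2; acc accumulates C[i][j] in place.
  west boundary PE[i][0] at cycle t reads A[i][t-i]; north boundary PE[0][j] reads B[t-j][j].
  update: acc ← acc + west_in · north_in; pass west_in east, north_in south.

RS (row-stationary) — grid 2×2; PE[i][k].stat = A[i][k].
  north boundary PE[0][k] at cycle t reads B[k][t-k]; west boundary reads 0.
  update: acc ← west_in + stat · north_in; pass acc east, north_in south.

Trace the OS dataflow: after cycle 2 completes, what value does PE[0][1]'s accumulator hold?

OS 2×2: PE[0][1] cycle-by-cycle (with neighbour feeds):
  c0 r0c0: 81 / 9 / 9
  c0 r0c1: 0 / 0 / 0
  c1 r0c0: 93 / 6 / 2
  c1 r0c1: 45 / 9 / 5
  c2 r0c0: 93 / 0 / 0
  c2 r0c1: 75 / 6 / 5

PE[0][1].acc = 75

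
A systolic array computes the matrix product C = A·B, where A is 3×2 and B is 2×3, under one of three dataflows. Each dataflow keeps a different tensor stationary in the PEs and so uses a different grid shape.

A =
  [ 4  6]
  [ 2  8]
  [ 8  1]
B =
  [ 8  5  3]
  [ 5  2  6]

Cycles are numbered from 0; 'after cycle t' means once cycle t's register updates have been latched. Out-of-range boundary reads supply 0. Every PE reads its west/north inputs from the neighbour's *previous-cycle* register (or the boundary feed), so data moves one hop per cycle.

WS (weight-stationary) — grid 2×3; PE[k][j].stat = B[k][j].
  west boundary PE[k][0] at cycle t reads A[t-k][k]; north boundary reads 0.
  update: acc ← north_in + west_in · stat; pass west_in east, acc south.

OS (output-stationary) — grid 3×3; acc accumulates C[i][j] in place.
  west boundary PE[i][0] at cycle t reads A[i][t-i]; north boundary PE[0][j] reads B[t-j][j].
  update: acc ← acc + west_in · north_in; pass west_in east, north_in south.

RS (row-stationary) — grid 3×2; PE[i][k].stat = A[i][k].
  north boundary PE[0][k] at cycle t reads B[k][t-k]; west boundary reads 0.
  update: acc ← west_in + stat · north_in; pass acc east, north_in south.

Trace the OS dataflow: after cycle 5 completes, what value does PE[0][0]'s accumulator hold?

OS (3×3). Following PE[0][0] plus its west/north inputs:
  t=0 PE[0][0]: acc=32 h=4 v=8
  t=1 PE[0][0]: acc=62 h=6 v=5
  t=2 PE[0][0]: acc=62 h=0 v=0
  t=3 PE[0][0]: acc=62 h=0 v=0
  t=4 PE[0][0]: acc=62 h=0 v=0
  t=5 PE[0][0]: acc=62 h=0 v=0

PE[0][0].acc = 62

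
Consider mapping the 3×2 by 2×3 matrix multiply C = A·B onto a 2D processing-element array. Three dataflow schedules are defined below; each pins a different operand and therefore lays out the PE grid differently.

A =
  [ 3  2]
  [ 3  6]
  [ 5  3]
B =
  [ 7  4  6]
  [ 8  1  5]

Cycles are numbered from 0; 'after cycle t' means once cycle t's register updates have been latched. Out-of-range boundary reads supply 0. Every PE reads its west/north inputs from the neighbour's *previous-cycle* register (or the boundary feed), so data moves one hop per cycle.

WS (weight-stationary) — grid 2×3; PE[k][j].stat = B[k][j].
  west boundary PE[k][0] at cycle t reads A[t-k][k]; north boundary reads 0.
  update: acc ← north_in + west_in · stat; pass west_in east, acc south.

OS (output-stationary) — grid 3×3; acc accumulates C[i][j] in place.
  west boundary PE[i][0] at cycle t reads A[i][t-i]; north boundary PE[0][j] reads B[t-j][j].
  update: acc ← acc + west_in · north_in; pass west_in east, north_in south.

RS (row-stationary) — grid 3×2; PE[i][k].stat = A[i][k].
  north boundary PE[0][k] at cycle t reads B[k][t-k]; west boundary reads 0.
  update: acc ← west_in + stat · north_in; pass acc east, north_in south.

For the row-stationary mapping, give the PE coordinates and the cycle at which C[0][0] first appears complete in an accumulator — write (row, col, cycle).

RS: C[0][0] accumulates in PE[0][1]:
  after 0 — PE[0][1] acc=0, pass-E 0, pass-S 0
  after 1 — PE[0][1] acc=37, pass-E 37, pass-S 8

(row, col, cycle) = (0, 1, 1)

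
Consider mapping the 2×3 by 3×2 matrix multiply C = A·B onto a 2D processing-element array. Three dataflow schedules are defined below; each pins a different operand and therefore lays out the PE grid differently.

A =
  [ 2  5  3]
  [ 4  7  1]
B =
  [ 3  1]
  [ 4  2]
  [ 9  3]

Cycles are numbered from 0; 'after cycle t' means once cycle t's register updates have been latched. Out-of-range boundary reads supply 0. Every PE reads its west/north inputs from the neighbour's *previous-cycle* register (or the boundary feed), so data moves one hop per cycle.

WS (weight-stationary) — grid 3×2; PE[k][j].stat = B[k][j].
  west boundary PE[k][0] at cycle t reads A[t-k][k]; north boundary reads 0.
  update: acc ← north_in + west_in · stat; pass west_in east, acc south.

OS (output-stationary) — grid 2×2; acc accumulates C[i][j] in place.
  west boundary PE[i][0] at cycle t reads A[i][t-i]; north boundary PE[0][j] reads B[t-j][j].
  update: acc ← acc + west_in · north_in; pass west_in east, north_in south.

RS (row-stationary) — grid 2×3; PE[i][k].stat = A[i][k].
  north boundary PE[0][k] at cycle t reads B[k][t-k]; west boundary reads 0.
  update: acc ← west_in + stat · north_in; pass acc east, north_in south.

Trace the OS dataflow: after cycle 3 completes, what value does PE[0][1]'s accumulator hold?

OS (2×2). Following PE[0][1] plus its west/north inputs:
  c0 r0c0: 6 / 2 / 3
  c0 r0c1: 0 / 0 / 0
  c1 r0c0: 26 / 5 / 4
  c1 r0c1: 2 / 2 / 1
  c2 r0c0: 53 / 3 / 9
  c2 r0c1: 12 / 5 / 2
  c3 r0c0: 53 / 0 / 0
  c3 r0c1: 21 / 3 / 3

PE[0][1].acc = 21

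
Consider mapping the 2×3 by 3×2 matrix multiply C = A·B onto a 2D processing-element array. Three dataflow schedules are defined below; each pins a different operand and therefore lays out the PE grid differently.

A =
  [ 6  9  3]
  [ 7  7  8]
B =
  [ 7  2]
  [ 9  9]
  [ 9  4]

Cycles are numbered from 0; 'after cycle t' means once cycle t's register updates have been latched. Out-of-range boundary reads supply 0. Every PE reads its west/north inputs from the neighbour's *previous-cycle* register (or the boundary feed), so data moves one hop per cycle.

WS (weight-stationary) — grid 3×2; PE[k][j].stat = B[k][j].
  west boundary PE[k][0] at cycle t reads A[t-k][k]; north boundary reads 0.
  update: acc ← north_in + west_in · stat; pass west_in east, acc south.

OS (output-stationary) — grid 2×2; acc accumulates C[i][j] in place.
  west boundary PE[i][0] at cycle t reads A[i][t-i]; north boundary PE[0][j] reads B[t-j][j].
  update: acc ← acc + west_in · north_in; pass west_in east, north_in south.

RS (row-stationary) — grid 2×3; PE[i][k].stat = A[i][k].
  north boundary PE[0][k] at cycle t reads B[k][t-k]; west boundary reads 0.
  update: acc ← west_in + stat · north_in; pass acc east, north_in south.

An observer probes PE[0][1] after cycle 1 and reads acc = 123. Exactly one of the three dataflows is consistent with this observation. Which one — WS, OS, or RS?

Under WS (3×2), PE[0][1]:
  c0 r0c1: 0 / 0 / 0
  c1 r0c1: 12 / 6 / 12
Under OS (2×2), PE[0][1]:
  c0 r0c1: 0 / 0 / 0
  c1 r0c1: 12 / 6 / 2
Under RS (2×3), PE[0][1]:
  c0 r0c1: 0 / 0 / 0
  c1 r0c1: 123 / 123 / 9

dataflow = RS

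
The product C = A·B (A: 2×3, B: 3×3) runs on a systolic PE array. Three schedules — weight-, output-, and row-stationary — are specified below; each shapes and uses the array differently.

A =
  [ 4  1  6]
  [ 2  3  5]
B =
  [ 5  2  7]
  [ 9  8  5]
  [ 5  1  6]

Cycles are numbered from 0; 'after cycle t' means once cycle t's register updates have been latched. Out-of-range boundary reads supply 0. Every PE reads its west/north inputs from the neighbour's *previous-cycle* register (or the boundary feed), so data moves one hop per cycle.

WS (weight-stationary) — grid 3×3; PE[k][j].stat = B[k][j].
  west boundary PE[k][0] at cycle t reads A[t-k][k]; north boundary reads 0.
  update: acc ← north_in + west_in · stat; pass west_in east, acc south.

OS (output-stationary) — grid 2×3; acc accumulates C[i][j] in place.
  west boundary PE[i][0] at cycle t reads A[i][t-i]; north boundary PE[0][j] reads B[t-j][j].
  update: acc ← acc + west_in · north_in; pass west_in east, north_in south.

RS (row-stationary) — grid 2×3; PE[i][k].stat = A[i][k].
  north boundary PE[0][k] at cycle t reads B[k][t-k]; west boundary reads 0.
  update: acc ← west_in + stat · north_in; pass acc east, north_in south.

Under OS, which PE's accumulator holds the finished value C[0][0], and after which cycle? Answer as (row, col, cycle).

(row, col, cycle) = (0, 0, 2)

Under OS, C[0][0] lands at PE[0][0]:
  c0 r0c0: 20 / 4 / 5
  c1 r0c0: 29 / 1 / 9
  c2 r0c0: 59 / 6 / 5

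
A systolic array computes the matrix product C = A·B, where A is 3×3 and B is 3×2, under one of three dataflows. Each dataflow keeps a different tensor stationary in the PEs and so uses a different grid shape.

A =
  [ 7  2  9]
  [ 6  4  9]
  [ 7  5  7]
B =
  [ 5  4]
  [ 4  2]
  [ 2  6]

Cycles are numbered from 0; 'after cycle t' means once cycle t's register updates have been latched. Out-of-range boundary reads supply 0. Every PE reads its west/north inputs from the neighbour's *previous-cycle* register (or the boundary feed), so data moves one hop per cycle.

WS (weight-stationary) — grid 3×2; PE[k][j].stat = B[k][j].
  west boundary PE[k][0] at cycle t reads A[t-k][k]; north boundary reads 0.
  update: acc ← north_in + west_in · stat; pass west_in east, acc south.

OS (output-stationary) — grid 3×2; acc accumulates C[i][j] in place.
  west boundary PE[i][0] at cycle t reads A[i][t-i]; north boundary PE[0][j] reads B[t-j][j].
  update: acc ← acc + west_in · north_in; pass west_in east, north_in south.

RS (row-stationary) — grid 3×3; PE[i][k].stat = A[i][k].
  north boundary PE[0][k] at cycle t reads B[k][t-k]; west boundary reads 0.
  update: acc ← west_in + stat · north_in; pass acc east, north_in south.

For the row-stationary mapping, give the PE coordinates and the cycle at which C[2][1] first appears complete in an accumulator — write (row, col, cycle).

(row, col, cycle) = (2, 2, 5)

RS — PE[2][2] is where C[2][1] collects:
  step 0 · PE2,2: acc=0; fwd→0 fwd↓0
  step 1 · PE2,2: acc=0; fwd→0 fwd↓0
  step 2 · PE2,2: acc=0; fwd→0 fwd↓0
  step 3 · PE2,2: acc=0; fwd→0 fwd↓0
  step 4 · PE2,2: acc=69; fwd→69 fwd↓2
  step 5 · PE2,2: acc=80; fwd→80 fwd↓6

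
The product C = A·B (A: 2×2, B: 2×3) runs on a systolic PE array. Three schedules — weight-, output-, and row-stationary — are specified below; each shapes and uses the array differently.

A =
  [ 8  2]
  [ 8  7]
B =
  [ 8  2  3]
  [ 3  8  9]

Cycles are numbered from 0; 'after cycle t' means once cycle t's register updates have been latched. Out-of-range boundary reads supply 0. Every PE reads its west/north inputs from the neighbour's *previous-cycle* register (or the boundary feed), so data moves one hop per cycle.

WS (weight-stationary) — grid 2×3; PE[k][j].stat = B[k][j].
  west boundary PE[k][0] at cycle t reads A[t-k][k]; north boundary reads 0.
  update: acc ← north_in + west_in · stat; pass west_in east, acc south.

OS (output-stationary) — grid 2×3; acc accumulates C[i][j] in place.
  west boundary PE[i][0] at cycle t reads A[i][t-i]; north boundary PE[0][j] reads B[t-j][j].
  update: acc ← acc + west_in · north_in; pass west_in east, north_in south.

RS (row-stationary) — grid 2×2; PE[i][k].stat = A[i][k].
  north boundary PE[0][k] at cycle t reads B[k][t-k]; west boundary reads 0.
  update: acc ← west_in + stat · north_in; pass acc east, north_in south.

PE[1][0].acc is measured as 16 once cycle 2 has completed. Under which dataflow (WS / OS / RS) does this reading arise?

— WS: 2×3; PE[1][0] trace:
  0: (1,0).acc=0  regs=<0,0>
  1: (1,0).acc=70  regs=<2,70>
  2: (1,0).acc=85  regs=<7,85>
— OS: 2×3; PE[1][0] trace:
  0: (1,0).acc=0  regs=<0,0>
  1: (1,0).acc=64  regs=<8,8>
  2: (1,0).acc=85  regs=<7,3>
— RS: 2×2; PE[1][0] trace:
  0: (1,0).acc=0  regs=<0,0>
  1: (1,0).acc=64  regs=<64,8>
  2: (1,0).acc=16  regs=<16,2>

dataflow = RS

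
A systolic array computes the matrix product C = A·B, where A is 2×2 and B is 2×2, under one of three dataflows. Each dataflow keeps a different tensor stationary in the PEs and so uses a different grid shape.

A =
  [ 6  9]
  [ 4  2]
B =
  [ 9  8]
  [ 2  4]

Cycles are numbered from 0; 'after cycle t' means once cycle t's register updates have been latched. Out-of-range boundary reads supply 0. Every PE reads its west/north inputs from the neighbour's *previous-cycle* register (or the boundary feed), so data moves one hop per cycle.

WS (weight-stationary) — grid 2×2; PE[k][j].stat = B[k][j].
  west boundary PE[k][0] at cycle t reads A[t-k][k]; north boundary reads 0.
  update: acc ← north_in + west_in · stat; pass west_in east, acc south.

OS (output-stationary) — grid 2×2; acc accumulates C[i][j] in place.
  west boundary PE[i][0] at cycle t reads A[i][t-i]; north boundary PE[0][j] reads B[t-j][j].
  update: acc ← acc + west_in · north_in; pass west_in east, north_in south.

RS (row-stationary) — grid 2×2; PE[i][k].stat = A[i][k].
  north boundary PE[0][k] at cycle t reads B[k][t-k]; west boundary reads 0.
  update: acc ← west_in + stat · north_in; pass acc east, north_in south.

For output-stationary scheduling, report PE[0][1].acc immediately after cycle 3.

PE[0][1].acc = 84

Tracing OS — 2×2 array, target PE[0][1]:
  step 0 · PE0,0: acc=54; fwd→6 fwd↓9
  step 0 · PE0,1: acc=0; fwd→0 fwd↓0
  step 1 · PE0,0: acc=72; fwd→9 fwd↓2
  step 1 · PE0,1: acc=48; fwd→6 fwd↓8
  step 2 · PE0,0: acc=72; fwd→0 fwd↓0
  step 2 · PE0,1: acc=84; fwd→9 fwd↓4
  step 3 · PE0,0: acc=72; fwd→0 fwd↓0
  step 3 · PE0,1: acc=84; fwd→0 fwd↓0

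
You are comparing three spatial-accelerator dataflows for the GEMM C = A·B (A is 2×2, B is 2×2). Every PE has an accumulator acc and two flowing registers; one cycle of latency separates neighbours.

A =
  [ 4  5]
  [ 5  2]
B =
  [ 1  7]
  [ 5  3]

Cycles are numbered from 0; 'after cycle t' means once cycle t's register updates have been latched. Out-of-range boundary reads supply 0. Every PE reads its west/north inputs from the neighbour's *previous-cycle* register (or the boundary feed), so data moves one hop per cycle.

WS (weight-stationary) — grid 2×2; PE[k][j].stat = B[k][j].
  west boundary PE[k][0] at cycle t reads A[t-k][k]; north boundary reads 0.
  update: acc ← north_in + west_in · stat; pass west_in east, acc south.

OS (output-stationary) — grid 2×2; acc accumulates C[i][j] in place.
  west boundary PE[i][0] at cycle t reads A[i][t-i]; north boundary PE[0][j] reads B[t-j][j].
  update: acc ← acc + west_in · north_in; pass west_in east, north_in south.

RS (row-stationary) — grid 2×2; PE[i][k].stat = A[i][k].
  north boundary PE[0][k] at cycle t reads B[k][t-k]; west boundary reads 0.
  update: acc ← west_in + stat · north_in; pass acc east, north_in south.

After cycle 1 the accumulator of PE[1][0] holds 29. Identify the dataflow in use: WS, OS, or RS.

— WS: 2×2; PE[1][0] trace:
  [0] (1,0) acc=0 (h:0 v:0)
  [1] (1,0) acc=29 (h:5 v:29)
— OS: 2×2; PE[1][0] trace:
  [0] (1,0) acc=0 (h:0 v:0)
  [1] (1,0) acc=5 (h:5 v:1)
— RS: 2×2; PE[1][0] trace:
  [0] (1,0) acc=0 (h:0 v:0)
  [1] (1,0) acc=5 (h:5 v:1)

dataflow = WS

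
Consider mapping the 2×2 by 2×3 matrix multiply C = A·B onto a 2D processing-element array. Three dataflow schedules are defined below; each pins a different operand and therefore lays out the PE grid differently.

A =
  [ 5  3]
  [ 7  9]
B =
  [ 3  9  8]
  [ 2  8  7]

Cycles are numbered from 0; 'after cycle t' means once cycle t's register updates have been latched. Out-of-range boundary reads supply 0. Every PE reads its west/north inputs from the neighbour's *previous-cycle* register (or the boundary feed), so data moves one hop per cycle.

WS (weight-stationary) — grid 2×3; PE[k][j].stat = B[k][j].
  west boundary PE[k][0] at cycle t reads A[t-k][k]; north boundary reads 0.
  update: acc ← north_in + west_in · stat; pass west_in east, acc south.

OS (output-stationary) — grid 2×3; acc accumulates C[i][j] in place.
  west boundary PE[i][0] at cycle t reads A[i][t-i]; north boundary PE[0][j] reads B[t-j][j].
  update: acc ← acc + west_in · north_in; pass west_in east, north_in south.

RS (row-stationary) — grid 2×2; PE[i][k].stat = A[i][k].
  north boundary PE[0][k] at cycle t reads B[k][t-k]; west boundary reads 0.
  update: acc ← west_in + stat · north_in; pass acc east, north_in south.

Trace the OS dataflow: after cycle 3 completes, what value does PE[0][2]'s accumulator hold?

OS (2×3). Following PE[0][2] plus its west/north inputs:
  [0] (0,1) acc=0 (h:0 v:0)
  [0] (0,2) acc=0 (h:0 v:0)
  [1] (0,1) acc=45 (h:5 v:9)
  [1] (0,2) acc=0 (h:0 v:0)
  [2] (0,1) acc=69 (h:3 v:8)
  [2] (0,2) acc=40 (h:5 v:8)
  [3] (0,1) acc=69 (h:0 v:0)
  [3] (0,2) acc=61 (h:3 v:7)

PE[0][2].acc = 61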